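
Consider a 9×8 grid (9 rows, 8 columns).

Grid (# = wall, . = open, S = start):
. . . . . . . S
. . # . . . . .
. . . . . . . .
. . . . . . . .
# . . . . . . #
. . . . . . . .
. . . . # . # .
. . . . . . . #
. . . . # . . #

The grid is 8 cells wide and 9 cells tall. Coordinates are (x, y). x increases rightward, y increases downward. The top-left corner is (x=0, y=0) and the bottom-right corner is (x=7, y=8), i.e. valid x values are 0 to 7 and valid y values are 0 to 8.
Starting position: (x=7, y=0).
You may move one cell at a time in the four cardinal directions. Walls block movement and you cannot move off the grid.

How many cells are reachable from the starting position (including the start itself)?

Answer: Reachable cells: 64

Derivation:
BFS flood-fill from (x=7, y=0):
  Distance 0: (x=7, y=0)
  Distance 1: (x=6, y=0), (x=7, y=1)
  Distance 2: (x=5, y=0), (x=6, y=1), (x=7, y=2)
  Distance 3: (x=4, y=0), (x=5, y=1), (x=6, y=2), (x=7, y=3)
  Distance 4: (x=3, y=0), (x=4, y=1), (x=5, y=2), (x=6, y=3)
  Distance 5: (x=2, y=0), (x=3, y=1), (x=4, y=2), (x=5, y=3), (x=6, y=4)
  Distance 6: (x=1, y=0), (x=3, y=2), (x=4, y=3), (x=5, y=4), (x=6, y=5)
  Distance 7: (x=0, y=0), (x=1, y=1), (x=2, y=2), (x=3, y=3), (x=4, y=4), (x=5, y=5), (x=7, y=5)
  Distance 8: (x=0, y=1), (x=1, y=2), (x=2, y=3), (x=3, y=4), (x=4, y=5), (x=5, y=6), (x=7, y=6)
  Distance 9: (x=0, y=2), (x=1, y=3), (x=2, y=4), (x=3, y=5), (x=5, y=7)
  Distance 10: (x=0, y=3), (x=1, y=4), (x=2, y=5), (x=3, y=6), (x=4, y=7), (x=6, y=7), (x=5, y=8)
  Distance 11: (x=1, y=5), (x=2, y=6), (x=3, y=7), (x=6, y=8)
  Distance 12: (x=0, y=5), (x=1, y=6), (x=2, y=7), (x=3, y=8)
  Distance 13: (x=0, y=6), (x=1, y=7), (x=2, y=8)
  Distance 14: (x=0, y=7), (x=1, y=8)
  Distance 15: (x=0, y=8)
Total reachable: 64 (grid has 64 open cells total)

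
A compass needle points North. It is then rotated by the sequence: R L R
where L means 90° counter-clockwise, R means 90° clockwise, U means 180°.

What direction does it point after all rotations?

Answer: Final heading: East

Derivation:
Start: North
  R (right (90° clockwise)) -> East
  L (left (90° counter-clockwise)) -> North
  R (right (90° clockwise)) -> East
Final: East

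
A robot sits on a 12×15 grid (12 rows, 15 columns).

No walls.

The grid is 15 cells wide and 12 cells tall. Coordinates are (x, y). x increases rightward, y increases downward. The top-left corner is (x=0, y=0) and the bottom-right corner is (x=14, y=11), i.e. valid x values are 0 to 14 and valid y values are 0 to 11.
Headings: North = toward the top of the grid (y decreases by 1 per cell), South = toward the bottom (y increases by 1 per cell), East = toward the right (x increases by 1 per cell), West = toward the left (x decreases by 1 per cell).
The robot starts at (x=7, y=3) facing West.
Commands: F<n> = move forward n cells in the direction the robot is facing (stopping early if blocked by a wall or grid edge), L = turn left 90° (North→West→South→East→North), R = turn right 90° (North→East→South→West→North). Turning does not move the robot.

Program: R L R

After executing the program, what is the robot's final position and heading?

Answer: Final position: (x=7, y=3), facing North

Derivation:
Start: (x=7, y=3), facing West
  R: turn right, now facing North
  L: turn left, now facing West
  R: turn right, now facing North
Final: (x=7, y=3), facing North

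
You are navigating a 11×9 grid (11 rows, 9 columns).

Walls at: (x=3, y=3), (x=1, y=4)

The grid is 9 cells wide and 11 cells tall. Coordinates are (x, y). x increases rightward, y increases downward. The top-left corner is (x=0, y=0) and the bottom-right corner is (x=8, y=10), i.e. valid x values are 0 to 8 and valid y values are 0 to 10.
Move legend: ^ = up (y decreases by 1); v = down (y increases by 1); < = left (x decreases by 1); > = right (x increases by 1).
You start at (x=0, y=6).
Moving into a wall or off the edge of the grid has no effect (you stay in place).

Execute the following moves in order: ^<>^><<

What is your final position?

Start: (x=0, y=6)
  ^ (up): (x=0, y=6) -> (x=0, y=5)
  < (left): blocked, stay at (x=0, y=5)
  > (right): (x=0, y=5) -> (x=1, y=5)
  ^ (up): blocked, stay at (x=1, y=5)
  > (right): (x=1, y=5) -> (x=2, y=5)
  < (left): (x=2, y=5) -> (x=1, y=5)
  < (left): (x=1, y=5) -> (x=0, y=5)
Final: (x=0, y=5)

Answer: Final position: (x=0, y=5)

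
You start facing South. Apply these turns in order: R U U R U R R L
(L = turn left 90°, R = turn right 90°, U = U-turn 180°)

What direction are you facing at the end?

Answer: Final heading: West

Derivation:
Start: South
  R (right (90° clockwise)) -> West
  U (U-turn (180°)) -> East
  U (U-turn (180°)) -> West
  R (right (90° clockwise)) -> North
  U (U-turn (180°)) -> South
  R (right (90° clockwise)) -> West
  R (right (90° clockwise)) -> North
  L (left (90° counter-clockwise)) -> West
Final: West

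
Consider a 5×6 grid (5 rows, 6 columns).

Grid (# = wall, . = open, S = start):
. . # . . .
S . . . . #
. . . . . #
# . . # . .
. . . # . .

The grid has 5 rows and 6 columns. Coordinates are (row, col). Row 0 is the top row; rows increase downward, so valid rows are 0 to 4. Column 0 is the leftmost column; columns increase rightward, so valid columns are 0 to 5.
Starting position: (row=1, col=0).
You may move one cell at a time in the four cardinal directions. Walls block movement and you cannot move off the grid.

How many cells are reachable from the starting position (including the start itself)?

BFS flood-fill from (row=1, col=0):
  Distance 0: (row=1, col=0)
  Distance 1: (row=0, col=0), (row=1, col=1), (row=2, col=0)
  Distance 2: (row=0, col=1), (row=1, col=2), (row=2, col=1)
  Distance 3: (row=1, col=3), (row=2, col=2), (row=3, col=1)
  Distance 4: (row=0, col=3), (row=1, col=4), (row=2, col=3), (row=3, col=2), (row=4, col=1)
  Distance 5: (row=0, col=4), (row=2, col=4), (row=4, col=0), (row=4, col=2)
  Distance 6: (row=0, col=5), (row=3, col=4)
  Distance 7: (row=3, col=5), (row=4, col=4)
  Distance 8: (row=4, col=5)
Total reachable: 24 (grid has 24 open cells total)

Answer: Reachable cells: 24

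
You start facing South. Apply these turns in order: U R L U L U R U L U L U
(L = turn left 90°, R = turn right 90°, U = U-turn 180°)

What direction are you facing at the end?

Answer: Final heading: North

Derivation:
Start: South
  U (U-turn (180°)) -> North
  R (right (90° clockwise)) -> East
  L (left (90° counter-clockwise)) -> North
  U (U-turn (180°)) -> South
  L (left (90° counter-clockwise)) -> East
  U (U-turn (180°)) -> West
  R (right (90° clockwise)) -> North
  U (U-turn (180°)) -> South
  L (left (90° counter-clockwise)) -> East
  U (U-turn (180°)) -> West
  L (left (90° counter-clockwise)) -> South
  U (U-turn (180°)) -> North
Final: North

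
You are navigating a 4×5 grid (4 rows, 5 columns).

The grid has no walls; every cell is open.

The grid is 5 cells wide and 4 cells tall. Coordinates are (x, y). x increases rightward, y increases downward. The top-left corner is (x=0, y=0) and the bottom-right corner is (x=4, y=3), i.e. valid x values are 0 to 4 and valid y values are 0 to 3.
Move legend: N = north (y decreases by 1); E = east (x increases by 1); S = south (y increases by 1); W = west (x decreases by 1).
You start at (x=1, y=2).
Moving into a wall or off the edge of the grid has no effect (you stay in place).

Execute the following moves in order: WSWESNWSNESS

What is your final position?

Answer: Final position: (x=1, y=3)

Derivation:
Start: (x=1, y=2)
  W (west): (x=1, y=2) -> (x=0, y=2)
  S (south): (x=0, y=2) -> (x=0, y=3)
  W (west): blocked, stay at (x=0, y=3)
  E (east): (x=0, y=3) -> (x=1, y=3)
  S (south): blocked, stay at (x=1, y=3)
  N (north): (x=1, y=3) -> (x=1, y=2)
  W (west): (x=1, y=2) -> (x=0, y=2)
  S (south): (x=0, y=2) -> (x=0, y=3)
  N (north): (x=0, y=3) -> (x=0, y=2)
  E (east): (x=0, y=2) -> (x=1, y=2)
  S (south): (x=1, y=2) -> (x=1, y=3)
  S (south): blocked, stay at (x=1, y=3)
Final: (x=1, y=3)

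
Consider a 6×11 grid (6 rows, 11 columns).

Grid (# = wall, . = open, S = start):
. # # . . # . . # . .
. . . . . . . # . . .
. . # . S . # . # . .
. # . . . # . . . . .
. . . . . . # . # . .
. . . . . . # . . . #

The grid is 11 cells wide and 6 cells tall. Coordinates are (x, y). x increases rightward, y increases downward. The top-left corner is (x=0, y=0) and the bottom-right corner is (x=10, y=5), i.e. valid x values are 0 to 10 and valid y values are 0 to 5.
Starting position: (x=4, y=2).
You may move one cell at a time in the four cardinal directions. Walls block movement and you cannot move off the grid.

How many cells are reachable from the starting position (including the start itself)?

Answer: Reachable cells: 33

Derivation:
BFS flood-fill from (x=4, y=2):
  Distance 0: (x=4, y=2)
  Distance 1: (x=4, y=1), (x=3, y=2), (x=5, y=2), (x=4, y=3)
  Distance 2: (x=4, y=0), (x=3, y=1), (x=5, y=1), (x=3, y=3), (x=4, y=4)
  Distance 3: (x=3, y=0), (x=2, y=1), (x=6, y=1), (x=2, y=3), (x=3, y=4), (x=5, y=4), (x=4, y=5)
  Distance 4: (x=6, y=0), (x=1, y=1), (x=2, y=4), (x=3, y=5), (x=5, y=5)
  Distance 5: (x=7, y=0), (x=0, y=1), (x=1, y=2), (x=1, y=4), (x=2, y=5)
  Distance 6: (x=0, y=0), (x=0, y=2), (x=0, y=4), (x=1, y=5)
  Distance 7: (x=0, y=3), (x=0, y=5)
Total reachable: 33 (grid has 52 open cells total)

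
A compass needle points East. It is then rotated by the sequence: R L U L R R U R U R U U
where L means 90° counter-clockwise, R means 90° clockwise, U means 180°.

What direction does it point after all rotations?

Answer: Final heading: South

Derivation:
Start: East
  R (right (90° clockwise)) -> South
  L (left (90° counter-clockwise)) -> East
  U (U-turn (180°)) -> West
  L (left (90° counter-clockwise)) -> South
  R (right (90° clockwise)) -> West
  R (right (90° clockwise)) -> North
  U (U-turn (180°)) -> South
  R (right (90° clockwise)) -> West
  U (U-turn (180°)) -> East
  R (right (90° clockwise)) -> South
  U (U-turn (180°)) -> North
  U (U-turn (180°)) -> South
Final: South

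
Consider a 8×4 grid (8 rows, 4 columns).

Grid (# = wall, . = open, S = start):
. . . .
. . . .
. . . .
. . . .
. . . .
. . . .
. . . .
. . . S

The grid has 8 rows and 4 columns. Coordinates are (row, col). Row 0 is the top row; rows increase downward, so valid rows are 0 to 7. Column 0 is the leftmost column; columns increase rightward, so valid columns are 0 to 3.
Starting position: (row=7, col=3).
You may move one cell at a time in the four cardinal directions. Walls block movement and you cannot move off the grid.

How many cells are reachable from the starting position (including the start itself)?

BFS flood-fill from (row=7, col=3):
  Distance 0: (row=7, col=3)
  Distance 1: (row=6, col=3), (row=7, col=2)
  Distance 2: (row=5, col=3), (row=6, col=2), (row=7, col=1)
  Distance 3: (row=4, col=3), (row=5, col=2), (row=6, col=1), (row=7, col=0)
  Distance 4: (row=3, col=3), (row=4, col=2), (row=5, col=1), (row=6, col=0)
  Distance 5: (row=2, col=3), (row=3, col=2), (row=4, col=1), (row=5, col=0)
  Distance 6: (row=1, col=3), (row=2, col=2), (row=3, col=1), (row=4, col=0)
  Distance 7: (row=0, col=3), (row=1, col=2), (row=2, col=1), (row=3, col=0)
  Distance 8: (row=0, col=2), (row=1, col=1), (row=2, col=0)
  Distance 9: (row=0, col=1), (row=1, col=0)
  Distance 10: (row=0, col=0)
Total reachable: 32 (grid has 32 open cells total)

Answer: Reachable cells: 32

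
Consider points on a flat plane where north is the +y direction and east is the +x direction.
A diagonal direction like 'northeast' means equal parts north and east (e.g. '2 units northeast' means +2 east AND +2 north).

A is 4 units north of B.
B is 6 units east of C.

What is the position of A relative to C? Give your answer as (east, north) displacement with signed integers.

Place C at the origin (east=0, north=0).
  B is 6 units east of C: delta (east=+6, north=+0); B at (east=6, north=0).
  A is 4 units north of B: delta (east=+0, north=+4); A at (east=6, north=4).
Therefore A relative to C: (east=6, north=4).

Answer: A is at (east=6, north=4) relative to C.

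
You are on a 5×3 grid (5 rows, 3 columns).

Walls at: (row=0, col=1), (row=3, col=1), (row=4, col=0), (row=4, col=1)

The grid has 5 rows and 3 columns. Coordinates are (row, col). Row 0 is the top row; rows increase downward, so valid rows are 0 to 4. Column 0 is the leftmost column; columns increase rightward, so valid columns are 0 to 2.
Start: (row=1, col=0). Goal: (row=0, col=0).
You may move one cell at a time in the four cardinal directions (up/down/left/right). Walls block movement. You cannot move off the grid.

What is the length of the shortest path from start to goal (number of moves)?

Answer: Shortest path length: 1

Derivation:
BFS from (row=1, col=0) until reaching (row=0, col=0):
  Distance 0: (row=1, col=0)
  Distance 1: (row=0, col=0), (row=1, col=1), (row=2, col=0)  <- goal reached here
One shortest path (1 moves): (row=1, col=0) -> (row=0, col=0)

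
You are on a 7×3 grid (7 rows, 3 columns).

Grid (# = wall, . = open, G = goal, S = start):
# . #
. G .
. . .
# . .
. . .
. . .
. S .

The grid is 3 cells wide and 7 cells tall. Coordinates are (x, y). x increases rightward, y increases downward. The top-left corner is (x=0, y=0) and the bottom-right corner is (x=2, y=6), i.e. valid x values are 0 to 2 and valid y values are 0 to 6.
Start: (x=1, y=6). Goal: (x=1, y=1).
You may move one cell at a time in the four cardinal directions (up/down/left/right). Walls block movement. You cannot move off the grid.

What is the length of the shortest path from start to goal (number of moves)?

BFS from (x=1, y=6) until reaching (x=1, y=1):
  Distance 0: (x=1, y=6)
  Distance 1: (x=1, y=5), (x=0, y=6), (x=2, y=6)
  Distance 2: (x=1, y=4), (x=0, y=5), (x=2, y=5)
  Distance 3: (x=1, y=3), (x=0, y=4), (x=2, y=4)
  Distance 4: (x=1, y=2), (x=2, y=3)
  Distance 5: (x=1, y=1), (x=0, y=2), (x=2, y=2)  <- goal reached here
One shortest path (5 moves): (x=1, y=6) -> (x=1, y=5) -> (x=1, y=4) -> (x=1, y=3) -> (x=1, y=2) -> (x=1, y=1)

Answer: Shortest path length: 5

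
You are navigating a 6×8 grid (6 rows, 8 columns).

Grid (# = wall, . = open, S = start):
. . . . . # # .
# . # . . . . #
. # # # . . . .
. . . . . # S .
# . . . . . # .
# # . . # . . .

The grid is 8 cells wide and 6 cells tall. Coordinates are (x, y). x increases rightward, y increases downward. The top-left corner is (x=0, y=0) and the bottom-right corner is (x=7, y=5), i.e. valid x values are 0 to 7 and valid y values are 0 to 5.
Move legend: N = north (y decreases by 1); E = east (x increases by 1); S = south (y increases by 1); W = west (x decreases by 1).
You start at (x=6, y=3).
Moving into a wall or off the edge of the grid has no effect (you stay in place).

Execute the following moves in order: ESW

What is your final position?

Start: (x=6, y=3)
  E (east): (x=6, y=3) -> (x=7, y=3)
  S (south): (x=7, y=3) -> (x=7, y=4)
  W (west): blocked, stay at (x=7, y=4)
Final: (x=7, y=4)

Answer: Final position: (x=7, y=4)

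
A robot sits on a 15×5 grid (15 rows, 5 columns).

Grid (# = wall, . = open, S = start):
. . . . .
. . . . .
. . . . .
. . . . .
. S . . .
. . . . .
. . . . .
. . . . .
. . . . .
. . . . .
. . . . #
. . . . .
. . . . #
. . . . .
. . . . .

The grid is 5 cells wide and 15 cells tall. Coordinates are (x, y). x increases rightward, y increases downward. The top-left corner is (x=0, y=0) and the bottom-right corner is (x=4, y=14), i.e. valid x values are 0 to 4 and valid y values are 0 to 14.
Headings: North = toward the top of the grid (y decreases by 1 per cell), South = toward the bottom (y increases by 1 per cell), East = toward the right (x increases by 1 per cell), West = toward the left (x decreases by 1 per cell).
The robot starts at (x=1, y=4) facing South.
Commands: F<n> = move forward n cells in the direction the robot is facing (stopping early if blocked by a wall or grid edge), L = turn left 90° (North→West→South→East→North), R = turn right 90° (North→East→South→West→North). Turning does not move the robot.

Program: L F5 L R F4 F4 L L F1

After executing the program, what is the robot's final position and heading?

Start: (x=1, y=4), facing South
  L: turn left, now facing East
  F5: move forward 3/5 (blocked), now at (x=4, y=4)
  L: turn left, now facing North
  R: turn right, now facing East
  F4: move forward 0/4 (blocked), now at (x=4, y=4)
  F4: move forward 0/4 (blocked), now at (x=4, y=4)
  L: turn left, now facing North
  L: turn left, now facing West
  F1: move forward 1, now at (x=3, y=4)
Final: (x=3, y=4), facing West

Answer: Final position: (x=3, y=4), facing West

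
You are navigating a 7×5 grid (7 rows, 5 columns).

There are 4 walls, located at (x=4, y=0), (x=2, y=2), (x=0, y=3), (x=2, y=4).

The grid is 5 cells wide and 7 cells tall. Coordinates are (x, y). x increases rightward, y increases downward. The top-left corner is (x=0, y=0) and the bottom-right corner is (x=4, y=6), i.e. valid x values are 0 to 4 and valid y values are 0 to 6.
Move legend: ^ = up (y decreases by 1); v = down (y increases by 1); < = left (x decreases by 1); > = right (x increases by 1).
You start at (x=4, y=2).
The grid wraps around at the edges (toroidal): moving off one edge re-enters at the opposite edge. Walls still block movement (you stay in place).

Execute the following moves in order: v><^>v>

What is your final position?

Answer: Final position: (x=4, y=3)

Derivation:
Start: (x=4, y=2)
  v (down): (x=4, y=2) -> (x=4, y=3)
  > (right): blocked, stay at (x=4, y=3)
  < (left): (x=4, y=3) -> (x=3, y=3)
  ^ (up): (x=3, y=3) -> (x=3, y=2)
  > (right): (x=3, y=2) -> (x=4, y=2)
  v (down): (x=4, y=2) -> (x=4, y=3)
  > (right): blocked, stay at (x=4, y=3)
Final: (x=4, y=3)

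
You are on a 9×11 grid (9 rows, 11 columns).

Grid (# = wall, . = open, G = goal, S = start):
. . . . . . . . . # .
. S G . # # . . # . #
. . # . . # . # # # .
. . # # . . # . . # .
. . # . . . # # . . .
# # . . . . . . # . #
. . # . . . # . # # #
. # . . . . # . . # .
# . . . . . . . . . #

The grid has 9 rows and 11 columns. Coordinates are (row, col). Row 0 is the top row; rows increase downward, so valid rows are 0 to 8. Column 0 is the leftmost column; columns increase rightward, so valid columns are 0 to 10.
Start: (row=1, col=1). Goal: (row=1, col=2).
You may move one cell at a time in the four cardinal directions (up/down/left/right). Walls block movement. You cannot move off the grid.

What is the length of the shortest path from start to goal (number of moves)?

BFS from (row=1, col=1) until reaching (row=1, col=2):
  Distance 0: (row=1, col=1)
  Distance 1: (row=0, col=1), (row=1, col=0), (row=1, col=2), (row=2, col=1)  <- goal reached here
One shortest path (1 moves): (row=1, col=1) -> (row=1, col=2)

Answer: Shortest path length: 1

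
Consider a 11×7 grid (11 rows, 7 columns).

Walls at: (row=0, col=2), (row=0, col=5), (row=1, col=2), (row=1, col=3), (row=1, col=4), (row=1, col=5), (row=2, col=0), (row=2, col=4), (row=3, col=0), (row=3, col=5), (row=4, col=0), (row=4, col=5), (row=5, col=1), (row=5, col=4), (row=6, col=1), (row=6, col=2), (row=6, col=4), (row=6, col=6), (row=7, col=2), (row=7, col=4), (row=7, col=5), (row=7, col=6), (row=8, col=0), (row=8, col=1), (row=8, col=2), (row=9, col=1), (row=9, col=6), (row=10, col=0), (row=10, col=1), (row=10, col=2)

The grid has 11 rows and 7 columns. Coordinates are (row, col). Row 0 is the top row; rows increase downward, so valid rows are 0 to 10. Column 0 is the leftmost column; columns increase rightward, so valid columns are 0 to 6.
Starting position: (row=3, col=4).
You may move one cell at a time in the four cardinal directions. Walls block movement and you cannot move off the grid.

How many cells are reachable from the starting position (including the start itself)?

BFS flood-fill from (row=3, col=4):
  Distance 0: (row=3, col=4)
  Distance 1: (row=3, col=3), (row=4, col=4)
  Distance 2: (row=2, col=3), (row=3, col=2), (row=4, col=3)
  Distance 3: (row=2, col=2), (row=3, col=1), (row=4, col=2), (row=5, col=3)
  Distance 4: (row=2, col=1), (row=4, col=1), (row=5, col=2), (row=6, col=3)
  Distance 5: (row=1, col=1), (row=7, col=3)
  Distance 6: (row=0, col=1), (row=1, col=0), (row=8, col=3)
  Distance 7: (row=0, col=0), (row=8, col=4), (row=9, col=3)
  Distance 8: (row=8, col=5), (row=9, col=2), (row=9, col=4), (row=10, col=3)
  Distance 9: (row=8, col=6), (row=9, col=5), (row=10, col=4)
  Distance 10: (row=10, col=5)
  Distance 11: (row=10, col=6)
Total reachable: 31 (grid has 47 open cells total)

Answer: Reachable cells: 31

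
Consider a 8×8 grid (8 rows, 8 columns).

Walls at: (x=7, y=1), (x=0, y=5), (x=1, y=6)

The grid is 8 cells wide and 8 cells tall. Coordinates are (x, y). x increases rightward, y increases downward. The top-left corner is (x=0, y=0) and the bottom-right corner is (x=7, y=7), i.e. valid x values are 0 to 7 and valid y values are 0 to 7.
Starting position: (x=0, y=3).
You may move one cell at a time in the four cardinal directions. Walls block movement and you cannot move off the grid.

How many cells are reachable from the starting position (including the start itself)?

BFS flood-fill from (x=0, y=3):
  Distance 0: (x=0, y=3)
  Distance 1: (x=0, y=2), (x=1, y=3), (x=0, y=4)
  Distance 2: (x=0, y=1), (x=1, y=2), (x=2, y=3), (x=1, y=4)
  Distance 3: (x=0, y=0), (x=1, y=1), (x=2, y=2), (x=3, y=3), (x=2, y=4), (x=1, y=5)
  Distance 4: (x=1, y=0), (x=2, y=1), (x=3, y=2), (x=4, y=3), (x=3, y=4), (x=2, y=5)
  Distance 5: (x=2, y=0), (x=3, y=1), (x=4, y=2), (x=5, y=3), (x=4, y=4), (x=3, y=5), (x=2, y=6)
  Distance 6: (x=3, y=0), (x=4, y=1), (x=5, y=2), (x=6, y=3), (x=5, y=4), (x=4, y=5), (x=3, y=6), (x=2, y=7)
  Distance 7: (x=4, y=0), (x=5, y=1), (x=6, y=2), (x=7, y=3), (x=6, y=4), (x=5, y=5), (x=4, y=6), (x=1, y=7), (x=3, y=7)
  Distance 8: (x=5, y=0), (x=6, y=1), (x=7, y=2), (x=7, y=4), (x=6, y=5), (x=5, y=6), (x=0, y=7), (x=4, y=7)
  Distance 9: (x=6, y=0), (x=7, y=5), (x=0, y=6), (x=6, y=6), (x=5, y=7)
  Distance 10: (x=7, y=0), (x=7, y=6), (x=6, y=7)
  Distance 11: (x=7, y=7)
Total reachable: 61 (grid has 61 open cells total)

Answer: Reachable cells: 61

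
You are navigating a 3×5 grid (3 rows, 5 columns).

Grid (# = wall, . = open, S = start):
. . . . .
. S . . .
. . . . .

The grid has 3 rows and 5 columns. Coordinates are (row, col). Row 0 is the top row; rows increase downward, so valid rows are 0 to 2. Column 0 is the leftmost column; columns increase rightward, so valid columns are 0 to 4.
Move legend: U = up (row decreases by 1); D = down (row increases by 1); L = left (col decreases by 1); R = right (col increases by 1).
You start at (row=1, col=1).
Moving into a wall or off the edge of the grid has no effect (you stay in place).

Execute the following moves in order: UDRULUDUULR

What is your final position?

Answer: Final position: (row=0, col=1)

Derivation:
Start: (row=1, col=1)
  U (up): (row=1, col=1) -> (row=0, col=1)
  D (down): (row=0, col=1) -> (row=1, col=1)
  R (right): (row=1, col=1) -> (row=1, col=2)
  U (up): (row=1, col=2) -> (row=0, col=2)
  L (left): (row=0, col=2) -> (row=0, col=1)
  U (up): blocked, stay at (row=0, col=1)
  D (down): (row=0, col=1) -> (row=1, col=1)
  U (up): (row=1, col=1) -> (row=0, col=1)
  U (up): blocked, stay at (row=0, col=1)
  L (left): (row=0, col=1) -> (row=0, col=0)
  R (right): (row=0, col=0) -> (row=0, col=1)
Final: (row=0, col=1)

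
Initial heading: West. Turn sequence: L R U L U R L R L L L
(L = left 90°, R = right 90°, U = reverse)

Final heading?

Start: West
  L (left (90° counter-clockwise)) -> South
  R (right (90° clockwise)) -> West
  U (U-turn (180°)) -> East
  L (left (90° counter-clockwise)) -> North
  U (U-turn (180°)) -> South
  R (right (90° clockwise)) -> West
  L (left (90° counter-clockwise)) -> South
  R (right (90° clockwise)) -> West
  L (left (90° counter-clockwise)) -> South
  L (left (90° counter-clockwise)) -> East
  L (left (90° counter-clockwise)) -> North
Final: North

Answer: Final heading: North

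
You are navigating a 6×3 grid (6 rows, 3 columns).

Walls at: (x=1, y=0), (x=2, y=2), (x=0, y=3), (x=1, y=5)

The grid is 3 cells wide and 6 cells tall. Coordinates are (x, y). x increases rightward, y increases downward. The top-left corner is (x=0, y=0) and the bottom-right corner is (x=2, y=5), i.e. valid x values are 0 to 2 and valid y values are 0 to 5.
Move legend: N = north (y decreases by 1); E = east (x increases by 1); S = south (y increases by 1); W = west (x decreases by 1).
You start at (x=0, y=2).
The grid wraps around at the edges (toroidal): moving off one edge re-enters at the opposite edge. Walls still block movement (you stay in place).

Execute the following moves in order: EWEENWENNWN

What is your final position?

Answer: Final position: (x=0, y=0)

Derivation:
Start: (x=0, y=2)
  E (east): (x=0, y=2) -> (x=1, y=2)
  W (west): (x=1, y=2) -> (x=0, y=2)
  E (east): (x=0, y=2) -> (x=1, y=2)
  E (east): blocked, stay at (x=1, y=2)
  N (north): (x=1, y=2) -> (x=1, y=1)
  W (west): (x=1, y=1) -> (x=0, y=1)
  E (east): (x=0, y=1) -> (x=1, y=1)
  N (north): blocked, stay at (x=1, y=1)
  N (north): blocked, stay at (x=1, y=1)
  W (west): (x=1, y=1) -> (x=0, y=1)
  N (north): (x=0, y=1) -> (x=0, y=0)
Final: (x=0, y=0)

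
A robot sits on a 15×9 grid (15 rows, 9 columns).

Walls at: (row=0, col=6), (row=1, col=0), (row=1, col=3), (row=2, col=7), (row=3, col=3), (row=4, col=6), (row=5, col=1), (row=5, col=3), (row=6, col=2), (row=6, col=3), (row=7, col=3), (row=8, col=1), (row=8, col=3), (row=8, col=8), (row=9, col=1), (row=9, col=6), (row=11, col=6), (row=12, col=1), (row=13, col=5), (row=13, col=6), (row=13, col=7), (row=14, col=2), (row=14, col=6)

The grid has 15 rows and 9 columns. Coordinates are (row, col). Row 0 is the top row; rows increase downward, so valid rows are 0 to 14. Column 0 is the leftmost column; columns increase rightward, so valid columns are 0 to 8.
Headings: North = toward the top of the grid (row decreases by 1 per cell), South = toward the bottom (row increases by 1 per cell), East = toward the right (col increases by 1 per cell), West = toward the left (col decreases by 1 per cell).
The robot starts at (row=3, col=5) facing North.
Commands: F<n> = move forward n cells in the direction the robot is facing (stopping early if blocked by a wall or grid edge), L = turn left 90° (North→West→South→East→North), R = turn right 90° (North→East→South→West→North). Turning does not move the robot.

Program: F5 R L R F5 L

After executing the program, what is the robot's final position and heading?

Start: (row=3, col=5), facing North
  F5: move forward 3/5 (blocked), now at (row=0, col=5)
  R: turn right, now facing East
  L: turn left, now facing North
  R: turn right, now facing East
  F5: move forward 0/5 (blocked), now at (row=0, col=5)
  L: turn left, now facing North
Final: (row=0, col=5), facing North

Answer: Final position: (row=0, col=5), facing North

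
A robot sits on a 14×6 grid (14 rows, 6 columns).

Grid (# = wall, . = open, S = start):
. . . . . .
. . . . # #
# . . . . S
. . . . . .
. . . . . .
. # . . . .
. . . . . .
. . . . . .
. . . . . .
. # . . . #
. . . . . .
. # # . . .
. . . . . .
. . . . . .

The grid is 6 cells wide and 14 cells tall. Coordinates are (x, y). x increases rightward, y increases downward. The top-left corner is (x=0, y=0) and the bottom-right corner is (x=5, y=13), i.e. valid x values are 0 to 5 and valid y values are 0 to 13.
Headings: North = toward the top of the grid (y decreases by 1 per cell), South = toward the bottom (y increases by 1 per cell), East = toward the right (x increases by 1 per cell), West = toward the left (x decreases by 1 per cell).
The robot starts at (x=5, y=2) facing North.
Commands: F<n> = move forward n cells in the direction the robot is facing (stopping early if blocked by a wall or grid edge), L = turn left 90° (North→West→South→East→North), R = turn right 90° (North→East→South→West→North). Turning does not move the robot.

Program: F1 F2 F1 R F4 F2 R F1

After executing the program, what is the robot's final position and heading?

Start: (x=5, y=2), facing North
  F1: move forward 0/1 (blocked), now at (x=5, y=2)
  F2: move forward 0/2 (blocked), now at (x=5, y=2)
  F1: move forward 0/1 (blocked), now at (x=5, y=2)
  R: turn right, now facing East
  F4: move forward 0/4 (blocked), now at (x=5, y=2)
  F2: move forward 0/2 (blocked), now at (x=5, y=2)
  R: turn right, now facing South
  F1: move forward 1, now at (x=5, y=3)
Final: (x=5, y=3), facing South

Answer: Final position: (x=5, y=3), facing South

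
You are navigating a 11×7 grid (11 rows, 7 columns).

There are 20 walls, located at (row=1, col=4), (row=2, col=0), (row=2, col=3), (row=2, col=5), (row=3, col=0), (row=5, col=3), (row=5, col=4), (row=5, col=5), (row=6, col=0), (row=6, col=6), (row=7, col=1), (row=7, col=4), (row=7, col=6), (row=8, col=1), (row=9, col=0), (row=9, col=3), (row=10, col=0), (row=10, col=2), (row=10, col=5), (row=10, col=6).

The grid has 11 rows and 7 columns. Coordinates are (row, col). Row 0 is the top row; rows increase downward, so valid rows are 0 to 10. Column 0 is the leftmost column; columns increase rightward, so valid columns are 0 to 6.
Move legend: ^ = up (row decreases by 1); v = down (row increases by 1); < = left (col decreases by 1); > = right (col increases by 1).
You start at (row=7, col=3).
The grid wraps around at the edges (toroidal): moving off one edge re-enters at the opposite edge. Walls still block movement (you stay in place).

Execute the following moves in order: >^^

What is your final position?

Answer: Final position: (row=6, col=3)

Derivation:
Start: (row=7, col=3)
  > (right): blocked, stay at (row=7, col=3)
  ^ (up): (row=7, col=3) -> (row=6, col=3)
  ^ (up): blocked, stay at (row=6, col=3)
Final: (row=6, col=3)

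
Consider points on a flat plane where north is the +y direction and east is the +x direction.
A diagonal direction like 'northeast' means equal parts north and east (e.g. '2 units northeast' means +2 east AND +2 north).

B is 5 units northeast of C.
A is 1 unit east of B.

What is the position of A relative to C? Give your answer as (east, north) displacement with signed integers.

Place C at the origin (east=0, north=0).
  B is 5 units northeast of C: delta (east=+5, north=+5); B at (east=5, north=5).
  A is 1 unit east of B: delta (east=+1, north=+0); A at (east=6, north=5).
Therefore A relative to C: (east=6, north=5).

Answer: A is at (east=6, north=5) relative to C.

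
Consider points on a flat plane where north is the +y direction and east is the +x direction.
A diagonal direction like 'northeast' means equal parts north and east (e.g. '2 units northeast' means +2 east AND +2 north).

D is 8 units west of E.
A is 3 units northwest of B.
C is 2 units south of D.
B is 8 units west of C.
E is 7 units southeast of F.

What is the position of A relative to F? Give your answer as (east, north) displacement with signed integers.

Place F at the origin (east=0, north=0).
  E is 7 units southeast of F: delta (east=+7, north=-7); E at (east=7, north=-7).
  D is 8 units west of E: delta (east=-8, north=+0); D at (east=-1, north=-7).
  C is 2 units south of D: delta (east=+0, north=-2); C at (east=-1, north=-9).
  B is 8 units west of C: delta (east=-8, north=+0); B at (east=-9, north=-9).
  A is 3 units northwest of B: delta (east=-3, north=+3); A at (east=-12, north=-6).
Therefore A relative to F: (east=-12, north=-6).

Answer: A is at (east=-12, north=-6) relative to F.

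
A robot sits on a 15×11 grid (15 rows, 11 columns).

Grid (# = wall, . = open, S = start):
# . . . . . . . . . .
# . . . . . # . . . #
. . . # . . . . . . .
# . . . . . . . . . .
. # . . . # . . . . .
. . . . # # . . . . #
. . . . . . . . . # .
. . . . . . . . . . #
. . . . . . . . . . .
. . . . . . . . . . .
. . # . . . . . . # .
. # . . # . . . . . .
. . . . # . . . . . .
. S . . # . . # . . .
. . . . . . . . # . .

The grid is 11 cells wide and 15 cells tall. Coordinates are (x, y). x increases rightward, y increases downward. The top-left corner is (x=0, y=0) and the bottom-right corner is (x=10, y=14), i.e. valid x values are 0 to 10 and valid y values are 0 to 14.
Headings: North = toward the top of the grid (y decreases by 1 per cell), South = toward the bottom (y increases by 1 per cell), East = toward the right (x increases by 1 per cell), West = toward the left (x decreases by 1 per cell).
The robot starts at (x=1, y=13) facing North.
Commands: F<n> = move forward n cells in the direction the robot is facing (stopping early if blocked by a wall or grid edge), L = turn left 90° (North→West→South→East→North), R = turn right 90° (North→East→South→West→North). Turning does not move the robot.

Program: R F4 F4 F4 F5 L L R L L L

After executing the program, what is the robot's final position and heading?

Start: (x=1, y=13), facing North
  R: turn right, now facing East
  F4: move forward 2/4 (blocked), now at (x=3, y=13)
  F4: move forward 0/4 (blocked), now at (x=3, y=13)
  F4: move forward 0/4 (blocked), now at (x=3, y=13)
  F5: move forward 0/5 (blocked), now at (x=3, y=13)
  L: turn left, now facing North
  L: turn left, now facing West
  R: turn right, now facing North
  L: turn left, now facing West
  L: turn left, now facing South
  L: turn left, now facing East
Final: (x=3, y=13), facing East

Answer: Final position: (x=3, y=13), facing East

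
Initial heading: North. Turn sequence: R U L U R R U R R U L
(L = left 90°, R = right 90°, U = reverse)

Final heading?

Start: North
  R (right (90° clockwise)) -> East
  U (U-turn (180°)) -> West
  L (left (90° counter-clockwise)) -> South
  U (U-turn (180°)) -> North
  R (right (90° clockwise)) -> East
  R (right (90° clockwise)) -> South
  U (U-turn (180°)) -> North
  R (right (90° clockwise)) -> East
  R (right (90° clockwise)) -> South
  U (U-turn (180°)) -> North
  L (left (90° counter-clockwise)) -> West
Final: West

Answer: Final heading: West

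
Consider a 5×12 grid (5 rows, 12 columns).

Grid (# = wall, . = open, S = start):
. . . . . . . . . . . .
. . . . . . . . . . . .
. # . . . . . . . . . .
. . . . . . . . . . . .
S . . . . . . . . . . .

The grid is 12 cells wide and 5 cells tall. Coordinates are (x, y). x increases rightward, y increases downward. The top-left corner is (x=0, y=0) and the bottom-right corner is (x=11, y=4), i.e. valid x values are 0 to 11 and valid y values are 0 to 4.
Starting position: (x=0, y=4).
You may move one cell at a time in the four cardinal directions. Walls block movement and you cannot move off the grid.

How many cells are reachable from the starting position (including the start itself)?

Answer: Reachable cells: 59

Derivation:
BFS flood-fill from (x=0, y=4):
  Distance 0: (x=0, y=4)
  Distance 1: (x=0, y=3), (x=1, y=4)
  Distance 2: (x=0, y=2), (x=1, y=3), (x=2, y=4)
  Distance 3: (x=0, y=1), (x=2, y=3), (x=3, y=4)
  Distance 4: (x=0, y=0), (x=1, y=1), (x=2, y=2), (x=3, y=3), (x=4, y=4)
  Distance 5: (x=1, y=0), (x=2, y=1), (x=3, y=2), (x=4, y=3), (x=5, y=4)
  Distance 6: (x=2, y=0), (x=3, y=1), (x=4, y=2), (x=5, y=3), (x=6, y=4)
  Distance 7: (x=3, y=0), (x=4, y=1), (x=5, y=2), (x=6, y=3), (x=7, y=4)
  Distance 8: (x=4, y=0), (x=5, y=1), (x=6, y=2), (x=7, y=3), (x=8, y=4)
  Distance 9: (x=5, y=0), (x=6, y=1), (x=7, y=2), (x=8, y=3), (x=9, y=4)
  Distance 10: (x=6, y=0), (x=7, y=1), (x=8, y=2), (x=9, y=3), (x=10, y=4)
  Distance 11: (x=7, y=0), (x=8, y=1), (x=9, y=2), (x=10, y=3), (x=11, y=4)
  Distance 12: (x=8, y=0), (x=9, y=1), (x=10, y=2), (x=11, y=3)
  Distance 13: (x=9, y=0), (x=10, y=1), (x=11, y=2)
  Distance 14: (x=10, y=0), (x=11, y=1)
  Distance 15: (x=11, y=0)
Total reachable: 59 (grid has 59 open cells total)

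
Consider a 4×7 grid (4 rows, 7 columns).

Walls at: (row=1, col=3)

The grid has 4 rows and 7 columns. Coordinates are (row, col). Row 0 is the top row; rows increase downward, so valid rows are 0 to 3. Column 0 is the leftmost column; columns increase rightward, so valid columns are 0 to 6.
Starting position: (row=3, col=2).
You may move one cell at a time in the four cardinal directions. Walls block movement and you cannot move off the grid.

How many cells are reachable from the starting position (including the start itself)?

Answer: Reachable cells: 27

Derivation:
BFS flood-fill from (row=3, col=2):
  Distance 0: (row=3, col=2)
  Distance 1: (row=2, col=2), (row=3, col=1), (row=3, col=3)
  Distance 2: (row=1, col=2), (row=2, col=1), (row=2, col=3), (row=3, col=0), (row=3, col=4)
  Distance 3: (row=0, col=2), (row=1, col=1), (row=2, col=0), (row=2, col=4), (row=3, col=5)
  Distance 4: (row=0, col=1), (row=0, col=3), (row=1, col=0), (row=1, col=4), (row=2, col=5), (row=3, col=6)
  Distance 5: (row=0, col=0), (row=0, col=4), (row=1, col=5), (row=2, col=6)
  Distance 6: (row=0, col=5), (row=1, col=6)
  Distance 7: (row=0, col=6)
Total reachable: 27 (grid has 27 open cells total)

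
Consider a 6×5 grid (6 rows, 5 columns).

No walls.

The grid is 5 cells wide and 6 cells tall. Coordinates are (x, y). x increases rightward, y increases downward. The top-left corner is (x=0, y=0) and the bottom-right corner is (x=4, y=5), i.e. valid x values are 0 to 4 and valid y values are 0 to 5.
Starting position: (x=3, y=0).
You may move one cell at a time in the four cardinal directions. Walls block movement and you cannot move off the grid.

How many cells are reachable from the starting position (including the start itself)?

BFS flood-fill from (x=3, y=0):
  Distance 0: (x=3, y=0)
  Distance 1: (x=2, y=0), (x=4, y=0), (x=3, y=1)
  Distance 2: (x=1, y=0), (x=2, y=1), (x=4, y=1), (x=3, y=2)
  Distance 3: (x=0, y=0), (x=1, y=1), (x=2, y=2), (x=4, y=2), (x=3, y=3)
  Distance 4: (x=0, y=1), (x=1, y=2), (x=2, y=3), (x=4, y=3), (x=3, y=4)
  Distance 5: (x=0, y=2), (x=1, y=3), (x=2, y=4), (x=4, y=4), (x=3, y=5)
  Distance 6: (x=0, y=3), (x=1, y=4), (x=2, y=5), (x=4, y=5)
  Distance 7: (x=0, y=4), (x=1, y=5)
  Distance 8: (x=0, y=5)
Total reachable: 30 (grid has 30 open cells total)

Answer: Reachable cells: 30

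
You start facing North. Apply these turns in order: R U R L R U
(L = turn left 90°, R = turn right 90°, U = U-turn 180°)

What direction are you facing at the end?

Start: North
  R (right (90° clockwise)) -> East
  U (U-turn (180°)) -> West
  R (right (90° clockwise)) -> North
  L (left (90° counter-clockwise)) -> West
  R (right (90° clockwise)) -> North
  U (U-turn (180°)) -> South
Final: South

Answer: Final heading: South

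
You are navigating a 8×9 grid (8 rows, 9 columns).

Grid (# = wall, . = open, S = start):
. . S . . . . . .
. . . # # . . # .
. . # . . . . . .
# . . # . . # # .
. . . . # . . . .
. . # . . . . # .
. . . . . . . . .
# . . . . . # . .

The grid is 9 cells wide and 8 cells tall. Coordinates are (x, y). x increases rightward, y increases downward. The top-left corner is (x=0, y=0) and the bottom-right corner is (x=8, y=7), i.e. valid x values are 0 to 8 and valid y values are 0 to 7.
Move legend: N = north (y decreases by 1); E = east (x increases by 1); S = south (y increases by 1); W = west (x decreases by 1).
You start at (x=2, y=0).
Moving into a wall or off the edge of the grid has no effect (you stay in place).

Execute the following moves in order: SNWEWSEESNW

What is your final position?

Answer: Final position: (x=1, y=0)

Derivation:
Start: (x=2, y=0)
  S (south): (x=2, y=0) -> (x=2, y=1)
  N (north): (x=2, y=1) -> (x=2, y=0)
  W (west): (x=2, y=0) -> (x=1, y=0)
  E (east): (x=1, y=0) -> (x=2, y=0)
  W (west): (x=2, y=0) -> (x=1, y=0)
  S (south): (x=1, y=0) -> (x=1, y=1)
  E (east): (x=1, y=1) -> (x=2, y=1)
  E (east): blocked, stay at (x=2, y=1)
  S (south): blocked, stay at (x=2, y=1)
  N (north): (x=2, y=1) -> (x=2, y=0)
  W (west): (x=2, y=0) -> (x=1, y=0)
Final: (x=1, y=0)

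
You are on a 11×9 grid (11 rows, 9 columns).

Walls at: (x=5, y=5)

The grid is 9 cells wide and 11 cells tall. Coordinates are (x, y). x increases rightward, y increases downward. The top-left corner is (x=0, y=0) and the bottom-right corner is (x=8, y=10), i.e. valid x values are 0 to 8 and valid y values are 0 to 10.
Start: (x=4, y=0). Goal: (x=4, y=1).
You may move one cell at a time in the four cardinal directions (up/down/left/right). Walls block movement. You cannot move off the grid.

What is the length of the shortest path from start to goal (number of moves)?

Answer: Shortest path length: 1

Derivation:
BFS from (x=4, y=0) until reaching (x=4, y=1):
  Distance 0: (x=4, y=0)
  Distance 1: (x=3, y=0), (x=5, y=0), (x=4, y=1)  <- goal reached here
One shortest path (1 moves): (x=4, y=0) -> (x=4, y=1)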